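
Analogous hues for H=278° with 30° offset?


Base hue: 278°
Left analog: (278 - 30) mod 360 = 248°
Right analog: (278 + 30) mod 360 = 308°
Analogous hues = 248° and 308°


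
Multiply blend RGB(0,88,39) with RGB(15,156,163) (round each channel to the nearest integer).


Multiply: C = A×B/255, rounded to nearest integer
R: 0×15/255 = 0/255 ≈ 0.000 → 0
G: 88×156/255 = 13728/255 ≈ 53.835 → 54
B: 39×163/255 = 6357/255 ≈ 24.929 → 25
= RGB(0, 54, 25)


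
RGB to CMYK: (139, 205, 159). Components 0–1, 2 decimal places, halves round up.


R'=139/255≈0.5451, G'=205/255≈0.8039, B'=159/255≈0.6235
K = 1 - max(R',G',B') = 1 - 205/255 = 50/255 = 0.19607… → 0.20
(1-R'-K)/(1-K) simplifies to (max-R)/max with max = 205:
C = (205-139)/205 = 66/205 = 0.32195… → 0.32
M = (205-205)/205 = 0/205 = 0 → 0.00
Y = (205-159)/205 = 46/205 = 0.22439… → 0.22
= CMYK(0.32, 0.00, 0.22, 0.20)


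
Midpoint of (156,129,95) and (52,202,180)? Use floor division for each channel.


Midpoint: each channel = ⌊(C₁+C₂)/2⌋
R: ⌊(156+52)/2⌋ = 104
G: ⌊(129+202)/2⌋ = 165
B: ⌊(95+180)/2⌋ = 137
= RGB(104, 165, 137)


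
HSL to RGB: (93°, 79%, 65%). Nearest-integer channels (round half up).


H=93°, S=0.79, L=0.65
C = (1-|2L-1|)×S = (1-|0.30|)×0.79 = 0.553
H' = H/60 = 93/60 ≈ 1.5500; X = C×(1-|H' mod 2 - 1|) = 0.24885
m = L - C/2 = 0.65 - 0.2765 = 0.3735
Sector ⌊H'⌋ = 1 → (R',G',B') = (0.24885, 0.553, 0.0)
RGB = ((R'+m)×255, (G'+m)×255, (B'+m)×255) = (158.69925, 236.2575, 95.2425)
Round half up → RGB(159, 236, 95)


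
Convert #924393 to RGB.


92 → 146 (R)
43 → 67 (G)
93 → 147 (B)
= RGB(146, 67, 147)


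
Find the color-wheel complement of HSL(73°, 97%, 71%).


Complement = opposite side of color wheel = hue + 180°
H' = (73 + 180) mod 360 = 253°
S and L unchanged.
= HSL(253°, 97%, 71%)


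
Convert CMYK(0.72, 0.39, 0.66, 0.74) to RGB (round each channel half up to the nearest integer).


R = 255 × (1-C) × (1-K) = 255 × 0.28 × 0.26 = 18.564 → 19
G = 255 × (1-M) × (1-K) = 255 × 0.61 × 0.26 = 40.443 → 40
B = 255 × (1-Y) × (1-K) = 255 × 0.34 × 0.26 = 22.542 → 23
= RGB(19, 40, 23)


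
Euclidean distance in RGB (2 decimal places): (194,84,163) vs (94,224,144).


d = √[(R₁-R₂)² + (G₁-G₂)² + (B₁-B₂)²]
d = √[(194-94)² + (84-224)² + (163-144)²]
d = √[10000 + 19600 + 361]
d = √29961
d ≈ 173.09


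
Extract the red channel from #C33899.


Color: #C33899
R = C3 = 195
G = 38 = 56
B = 99 = 153
Red = 195


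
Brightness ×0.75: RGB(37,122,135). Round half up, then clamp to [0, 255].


Multiply each channel by 0.75, round half up, clamp to [0, 255]
R: 37×0.75 = 27.75 → round → 28
G: 122×0.75 = 91.5 → round → 92
B: 135×0.75 = 101.25 → round → 101
= RGB(28, 92, 101)


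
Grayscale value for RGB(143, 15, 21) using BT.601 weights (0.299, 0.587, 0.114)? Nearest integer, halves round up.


Gray = 0.299×R + 0.587×G + 0.114×B
Gray = 0.299×143 + 0.587×15 + 0.114×21
Gray = 42.757 + 8.805 + 2.394
Gray = 53.956 → round half up → 54
Gray = 54


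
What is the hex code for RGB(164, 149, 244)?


R = 164 → A4 (hex)
G = 149 → 95 (hex)
B = 244 → F4 (hex)
Hex = #A495F4


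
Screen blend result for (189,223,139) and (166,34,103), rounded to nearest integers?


Screen: C = 255 - (255-A)×(255-B)/255, rounded to nearest integer
R: 255 - (255-189)×(255-166)/255 = 255 - 5874/255 ≈ 255 - 23.035 = 231.965 → 232
G: 255 - (255-223)×(255-34)/255 = 255 - 7072/255 ≈ 255 - 27.733 = 227.267 → 227
B: 255 - (255-139)×(255-103)/255 = 255 - 17632/255 ≈ 255 - 69.145 = 185.855 → 186
= RGB(232, 227, 186)


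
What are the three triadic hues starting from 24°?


Triadic: equally spaced at 120° intervals
H1 = 24°
H2 = (24 + 120) mod 360 = 144°
H3 = (24 + 240) mod 360 = 264°
Triadic = 24°, 144°, 264°


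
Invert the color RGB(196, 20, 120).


Invert: (255-R, 255-G, 255-B)
R: 255-196 = 59
G: 255-20 = 235
B: 255-120 = 135
= RGB(59, 235, 135)


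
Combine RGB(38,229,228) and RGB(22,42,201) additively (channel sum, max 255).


Additive: each channel = min(255, C₁+C₂)
R: 38+22 = 60 → 60
G: 229+42 = 271 → 255
B: 228+201 = 429 → 255
= RGB(60, 255, 255)


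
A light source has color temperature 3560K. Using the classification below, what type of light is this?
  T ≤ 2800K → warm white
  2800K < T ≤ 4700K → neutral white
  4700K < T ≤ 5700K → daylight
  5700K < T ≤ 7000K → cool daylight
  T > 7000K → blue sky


Temperature: 3560K
2800K < 3560K ≤ 4700K → neutral white
Classification: neutral white


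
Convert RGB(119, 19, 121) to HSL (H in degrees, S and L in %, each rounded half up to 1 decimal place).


Normalize: R'=119/255≈0.4667, G'=19/255≈0.0745, B'=121/255≈0.4745
Max=121/255, Min=19/255, Δ=Max-Min=102/255
L = (Max+Min)/2 = (121+19)/510 = 140/510 = 0.27450… → L = 27.5%
L ≤ 0.5 → S = Δ/(Max+Min) = 102/(121+19) = 102/140 = 0.72857… → S = 72.9%
(the 1/255 factors cancel in S and H, so raw channel differences can be used)
Max is B' → H = 60 × ((R-G)/Δ + 4) = 60 × ((119-19)/102 + 4)
  100/102 + 4 = 0.9803… + 4 = 4.9803…
  H = 60 × 4.9803… = 298.823…° → H = 298.8°
= HSL(298.8°, 72.9%, 27.5%)


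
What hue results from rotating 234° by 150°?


New hue = (H + rotation) mod 360
New hue = (234 + 150) mod 360
= 384 mod 360
= 24°


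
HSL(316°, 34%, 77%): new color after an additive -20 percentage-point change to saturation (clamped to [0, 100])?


Original S = 34%
Adjustment = -20 percentage points
New S = 34 + (-20) = 14
Clamp to [0, 100] → 14
= HSL(316°, 14%, 77%)


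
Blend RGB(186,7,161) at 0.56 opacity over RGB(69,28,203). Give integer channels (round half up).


C = α×F + (1-α)×B, with 1-α = 0.44
R: 0.56×186 + 0.44×69 = 104.16 + 30.36 = 134.52 → 135
G: 0.56×7 + 0.44×28 = 3.92 + 12.32 = 16.24 → 16
B: 0.56×161 + 0.44×203 = 90.16 + 89.32 = 179.48 → 179
= RGB(135, 16, 179)


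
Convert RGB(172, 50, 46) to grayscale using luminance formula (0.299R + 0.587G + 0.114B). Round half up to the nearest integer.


Gray = 0.299×R + 0.587×G + 0.114×B
Gray = 0.299×172 + 0.587×50 + 0.114×46
Gray = 51.428 + 29.350 + 5.244
Gray = 86.022 → round half up → 86
Gray = 86


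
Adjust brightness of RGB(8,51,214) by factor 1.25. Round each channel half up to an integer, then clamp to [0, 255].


Multiply each channel by 1.25, round half up, clamp to [0, 255]
R: 8×1.25 = 10
G: 51×1.25 = 63.75 → round → 64
B: 214×1.25 = 267.5 → round → 268 → clamp → 255
= RGB(10, 64, 255)


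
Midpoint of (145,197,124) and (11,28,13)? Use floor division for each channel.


Midpoint: each channel = ⌊(C₁+C₂)/2⌋
R: ⌊(145+11)/2⌋ = 78
G: ⌊(197+28)/2⌋ = 112
B: ⌊(124+13)/2⌋ = 68
= RGB(78, 112, 68)


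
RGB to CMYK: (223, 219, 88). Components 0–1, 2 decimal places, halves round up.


R'=223/255≈0.8745, G'=219/255≈0.8588, B'=88/255≈0.3451
K = 1 - max(R',G',B') = 1 - 223/255 = 32/255 = 0.12549… → 0.13
(1-R'-K)/(1-K) simplifies to (max-R)/max with max = 223:
C = (223-223)/223 = 0/223 = 0 → 0.00
M = (223-219)/223 = 4/223 = 0.01793… → 0.02
Y = (223-88)/223 = 135/223 = 0.60538… → 0.61
= CMYK(0.00, 0.02, 0.61, 0.13)


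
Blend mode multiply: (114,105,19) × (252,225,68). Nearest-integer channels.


Multiply: C = A×B/255, rounded to nearest integer
R: 114×252/255 = 28728/255 ≈ 112.659 → 113
G: 105×225/255 = 23625/255 ≈ 92.647 → 93
B: 19×68/255 = 1292/255 ≈ 5.067 → 5
= RGB(113, 93, 5)


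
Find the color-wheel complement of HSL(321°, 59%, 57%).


Complement = opposite side of color wheel = hue + 180°
H' = (321 + 180) mod 360 = 141°
S and L unchanged.
= HSL(141°, 59%, 57%)


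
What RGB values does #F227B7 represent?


F2 → 242 (R)
27 → 39 (G)
B7 → 183 (B)
= RGB(242, 39, 183)


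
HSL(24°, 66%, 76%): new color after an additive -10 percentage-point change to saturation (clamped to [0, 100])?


Original S = 66%
Adjustment = -10 percentage points
New S = 66 + (-10) = 56
Clamp to [0, 100] → 56
= HSL(24°, 56%, 76%)


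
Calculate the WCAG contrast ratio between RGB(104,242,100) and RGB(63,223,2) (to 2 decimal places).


Linearize each sRGB channel c=v/255: c/12.92 if c ≤ 0.04045 else ((c+0.055)/1.055)^2.4
L = 0.2126×R_lin + 0.7152×G_lin + 0.0722×B_lin
Color 1 (104,242,100):
  R=104: 104/255≈0.4078 > 0.04045 → ((0.4078+0.055)/1.055)^2.4 ≈ 0.13843
  G=242: 242/255≈0.9490 > 0.04045 → ((0.9490+0.055)/1.055)^2.4 ≈ 0.88792
  B=100: 100/255≈0.3922 > 0.04045 → ((0.3922+0.055)/1.055)^2.4 ≈ 0.12744
  L1 = 0.2126×0.13843 + 0.7152×0.88792 + 0.0722×0.12744 ≈ 0.67367
Color 2 (63,223,2):
  R=63: 63/255≈0.2471 > 0.04045 → ((0.2471+0.055)/1.055)^2.4 ≈ 0.04971
  G=223: 223/255≈0.8745 > 0.04045 → ((0.8745+0.055)/1.055)^2.4 ≈ 0.73791
  B=2: 2/255≈0.0078 ≤ 0.04045 → 0.0078/12.92 ≈ 0.00061
  L2 = 0.2126×0.04971 + 0.7152×0.73791 + 0.0722×0.00061 ≈ 0.53836
Lighter = 0.67367, Darker = 0.53836
Ratio = (L_lighter + 0.05) / (L_darker + 0.05)
Ratio = (0.67367 + 0.05) / (0.53836 + 0.05) = 0.72367 / 0.58836 ≈ 1.2300
Ratio ≈ 1.23:1


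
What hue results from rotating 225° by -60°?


New hue = (H + rotation) mod 360
New hue = (225 -60) mod 360
= 165 mod 360
= 165°


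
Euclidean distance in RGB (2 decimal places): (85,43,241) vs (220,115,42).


d = √[(R₁-R₂)² + (G₁-G₂)² + (B₁-B₂)²]
d = √[(85-220)² + (43-115)² + (241-42)²]
d = √[18225 + 5184 + 39601]
d = √63010
d ≈ 251.02


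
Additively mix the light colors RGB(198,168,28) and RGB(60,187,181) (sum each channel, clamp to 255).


Additive: each channel = min(255, C₁+C₂)
R: 198+60 = 258 → 255
G: 168+187 = 355 → 255
B: 28+181 = 209 → 209
= RGB(255, 255, 209)


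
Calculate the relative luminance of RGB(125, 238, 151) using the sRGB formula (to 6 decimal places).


Linearize each channel (sRGB transfer function): c = v/255; c_lin = c/12.92 if c ≤ 0.04045, else ((c+0.055)/1.055)^2.4
  R: 125/255 ≈ 0.490196 > 0.04045 → ((0.490196+0.055)/1.055)^2.4 ≈ 0.205079
  G: 238/255 ≈ 0.933333 > 0.04045 → ((0.933333+0.055)/1.055)^2.4 ≈ 0.854993
  B: 151/255 ≈ 0.592157 > 0.04045 → ((0.592157+0.055)/1.055)^2.4 ≈ 0.309469
R_lin = 0.205079, G_lin = 0.854993, B_lin = 0.309469
L = 0.2126×R + 0.7152×G + 0.0722×B
L = 0.2126×0.205079 + 0.7152×0.854993 + 0.0722×0.309469
L ≈ 0.677434


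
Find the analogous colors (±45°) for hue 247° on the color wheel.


Base hue: 247°
Left analog: (247 - 45) mod 360 = 202°
Right analog: (247 + 45) mod 360 = 292°
Analogous hues = 202° and 292°


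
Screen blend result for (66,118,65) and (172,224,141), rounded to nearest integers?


Screen: C = 255 - (255-A)×(255-B)/255, rounded to nearest integer
R: 255 - (255-66)×(255-172)/255 = 255 - 15687/255 ≈ 255 - 61.518 = 193.482 → 193
G: 255 - (255-118)×(255-224)/255 = 255 - 4247/255 ≈ 255 - 16.655 = 238.345 → 238
B: 255 - (255-65)×(255-141)/255 = 255 - 21660/255 ≈ 255 - 84.941 = 170.059 → 170
= RGB(193, 238, 170)


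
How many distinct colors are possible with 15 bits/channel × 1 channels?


Total bits = 15 bits/channel × 1 channels = 15 bits
Distinct colors = 2^15
= 32,768 colors


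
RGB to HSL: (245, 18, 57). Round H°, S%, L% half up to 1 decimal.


Normalize: R'=245/255≈0.9608, G'=18/255≈0.0706, B'=57/255≈0.2235
Max=245/255, Min=18/255, Δ=Max-Min=227/255
L = (Max+Min)/2 = (245+18)/510 = 263/510 = 0.51568… → L = 51.6%
L > 0.5 → S = Δ/(2-Max-Min) = 227/(510-245-18) = 227/247 = 0.91902… → S = 91.9%
(the 1/255 factors cancel in S and H, so raw channel differences can be used)
Max is R' → H = 60 × (((G-B)/Δ) mod 6) = 60 × (((18-57)/227) mod 6)
  (-39)/227 = -0.1718…; negative, so add 6 → 5.8281…
  H = 60 × 5.8281… = 349.691…° → H = 349.7°
= HSL(349.7°, 91.9%, 51.6%)


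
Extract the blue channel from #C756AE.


Color: #C756AE
R = C7 = 199
G = 56 = 86
B = AE = 174
Blue = 174


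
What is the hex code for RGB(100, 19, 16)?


R = 100 → 64 (hex)
G = 19 → 13 (hex)
B = 16 → 10 (hex)
Hex = #641310


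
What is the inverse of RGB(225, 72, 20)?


Invert: (255-R, 255-G, 255-B)
R: 255-225 = 30
G: 255-72 = 183
B: 255-20 = 235
= RGB(30, 183, 235)


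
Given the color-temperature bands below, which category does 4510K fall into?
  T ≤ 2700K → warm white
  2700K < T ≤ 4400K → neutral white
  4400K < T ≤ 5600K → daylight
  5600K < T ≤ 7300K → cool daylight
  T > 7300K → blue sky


Temperature: 4510K
4400K < 4510K ≤ 5600K → daylight
Classification: daylight


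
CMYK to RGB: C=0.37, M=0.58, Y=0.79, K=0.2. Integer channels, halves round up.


R = 255 × (1-C) × (1-K) = 255 × 0.63 × 0.80 = 128.52 → 129
G = 255 × (1-M) × (1-K) = 255 × 0.42 × 0.80 = 85.68 → 86
B = 255 × (1-Y) × (1-K) = 255 × 0.21 × 0.80 = 42.84 → 43
= RGB(129, 86, 43)


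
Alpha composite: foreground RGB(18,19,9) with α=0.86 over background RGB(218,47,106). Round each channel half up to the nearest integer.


C = α×F + (1-α)×B, with 1-α = 0.14
R: 0.86×18 + 0.14×218 = 15.48 + 30.52 = 46.00 → 46
G: 0.86×19 + 0.14×47 = 16.34 + 6.58 = 22.92 → 23
B: 0.86×9 + 0.14×106 = 7.74 + 14.84 = 22.58 → 23
= RGB(46, 23, 23)


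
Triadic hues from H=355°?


Triadic: equally spaced at 120° intervals
H1 = 355°
H2 = (355 + 120) mod 360 = 115°
H3 = (355 + 240) mod 360 = 235°
Triadic = 355°, 115°, 235°


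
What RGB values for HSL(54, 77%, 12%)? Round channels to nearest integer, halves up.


H=54°, S=0.77, L=0.12
C = (1-|2L-1|)×S = (1-|-0.76|)×0.77 = 0.1848
H' = H/60 = 54/60 ≈ 0.9000; X = C×(1-|H' mod 2 - 1|) = 0.16632
m = L - C/2 = 0.12 - 0.0924 = 0.0276
Sector ⌊H'⌋ = 0 → (R',G',B') = (0.1848, 0.16632, 0.0)
RGB = ((R'+m)×255, (G'+m)×255, (B'+m)×255) = (54.162, 49.4496, 7.038)
Round half up → RGB(54, 49, 7)


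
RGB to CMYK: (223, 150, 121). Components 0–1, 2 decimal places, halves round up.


R'=223/255≈0.8745, G'=150/255≈0.5882, B'=121/255≈0.4745
K = 1 - max(R',G',B') = 1 - 223/255 = 32/255 = 0.12549… → 0.13
(1-R'-K)/(1-K) simplifies to (max-R)/max with max = 223:
C = (223-223)/223 = 0/223 = 0 → 0.00
M = (223-150)/223 = 73/223 = 0.32735… → 0.33
Y = (223-121)/223 = 102/223 = 0.45739… → 0.46
= CMYK(0.00, 0.33, 0.46, 0.13)


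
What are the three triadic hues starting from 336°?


Triadic: equally spaced at 120° intervals
H1 = 336°
H2 = (336 + 120) mod 360 = 96°
H3 = (336 + 240) mod 360 = 216°
Triadic = 336°, 96°, 216°


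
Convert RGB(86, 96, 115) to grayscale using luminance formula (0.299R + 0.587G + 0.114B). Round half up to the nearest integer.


Gray = 0.299×R + 0.587×G + 0.114×B
Gray = 0.299×86 + 0.587×96 + 0.114×115
Gray = 25.714 + 56.352 + 13.110
Gray = 95.176 → round half up → 95
Gray = 95


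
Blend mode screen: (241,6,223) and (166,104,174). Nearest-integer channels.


Screen: C = 255 - (255-A)×(255-B)/255, rounded to nearest integer
R: 255 - (255-241)×(255-166)/255 = 255 - 1246/255 ≈ 255 - 4.886 = 250.114 → 250
G: 255 - (255-6)×(255-104)/255 = 255 - 37599/255 ≈ 255 - 147.447 = 107.553 → 108
B: 255 - (255-223)×(255-174)/255 = 255 - 2592/255 ≈ 255 - 10.165 = 244.835 → 245
= RGB(250, 108, 245)


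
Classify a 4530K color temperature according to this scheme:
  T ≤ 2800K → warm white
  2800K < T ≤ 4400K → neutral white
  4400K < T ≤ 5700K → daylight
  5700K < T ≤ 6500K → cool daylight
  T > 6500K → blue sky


Temperature: 4530K
4400K < 4530K ≤ 5700K → daylight
Classification: daylight


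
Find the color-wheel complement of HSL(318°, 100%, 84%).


Complement = opposite side of color wheel = hue + 180°
H' = (318 + 180) mod 360 = 138°
S and L unchanged.
= HSL(138°, 100%, 84%)


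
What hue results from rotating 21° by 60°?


New hue = (H + rotation) mod 360
New hue = (21 + 60) mod 360
= 81 mod 360
= 81°


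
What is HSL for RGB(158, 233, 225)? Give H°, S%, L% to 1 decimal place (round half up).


Normalize: R'=158/255≈0.6196, G'=233/255≈0.9137, B'=225/255≈0.8824
Max=233/255, Min=158/255, Δ=Max-Min=75/255
L = (Max+Min)/2 = (233+158)/510 = 391/510 = 0.76666… → L = 76.7%
L > 0.5 → S = Δ/(2-Max-Min) = 75/(510-233-158) = 75/119 = 0.63025… → S = 63.0%
(the 1/255 factors cancel in S and H, so raw channel differences can be used)
Max is G' → H = 60 × ((B-R)/Δ + 2) = 60 × ((225-158)/75 + 2)
  67/75 + 2 = 0.8933… + 2 = 2.8933…
  H = 60 × 2.8933… = 173.6° → H = 173.6°
= HSL(173.6°, 63.0%, 76.7%)


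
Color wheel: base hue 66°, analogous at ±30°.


Base hue: 66°
Left analog: (66 - 30) mod 360 = 36°
Right analog: (66 + 30) mod 360 = 96°
Analogous hues = 36° and 96°


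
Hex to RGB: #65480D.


65 → 101 (R)
48 → 72 (G)
0D → 13 (B)
= RGB(101, 72, 13)


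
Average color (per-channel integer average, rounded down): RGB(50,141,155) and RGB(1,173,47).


Midpoint: each channel = ⌊(C₁+C₂)/2⌋
R: ⌊(50+1)/2⌋ = 25
G: ⌊(141+173)/2⌋ = 157
B: ⌊(155+47)/2⌋ = 101
= RGB(25, 157, 101)


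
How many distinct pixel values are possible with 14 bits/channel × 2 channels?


Total bits = 14 bits/channel × 2 channels = 28 bits
Distinct pixel values = 2^28
= 268,435,456 pixel values


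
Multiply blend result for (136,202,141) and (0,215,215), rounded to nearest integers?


Multiply: C = A×B/255, rounded to nearest integer
R: 136×0/255 = 0/255 ≈ 0.000 → 0
G: 202×215/255 = 43430/255 ≈ 170.314 → 170
B: 141×215/255 = 30315/255 ≈ 118.882 → 119
= RGB(0, 170, 119)


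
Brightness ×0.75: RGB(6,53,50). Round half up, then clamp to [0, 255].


Multiply each channel by 0.75, round half up, clamp to [0, 255]
R: 6×0.75 = 4.5 → round → 5
G: 53×0.75 = 39.75 → round → 40
B: 50×0.75 = 37.5 → round → 38
= RGB(5, 40, 38)


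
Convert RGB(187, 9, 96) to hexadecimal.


R = 187 → BB (hex)
G = 9 → 09 (hex)
B = 96 → 60 (hex)
Hex = #BB0960


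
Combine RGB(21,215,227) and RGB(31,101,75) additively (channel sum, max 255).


Additive: each channel = min(255, C₁+C₂)
R: 21+31 = 52 → 52
G: 215+101 = 316 → 255
B: 227+75 = 302 → 255
= RGB(52, 255, 255)


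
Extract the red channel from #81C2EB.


Color: #81C2EB
R = 81 = 129
G = C2 = 194
B = EB = 235
Red = 129


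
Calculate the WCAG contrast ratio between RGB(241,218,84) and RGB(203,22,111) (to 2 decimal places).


Linearize each sRGB channel c=v/255: c/12.92 if c ≤ 0.04045 else ((c+0.055)/1.055)^2.4
L = 0.2126×R_lin + 0.7152×G_lin + 0.0722×B_lin
Color 1 (241,218,84):
  R=241: 241/255≈0.9451 > 0.04045 → ((0.9451+0.055)/1.055)^2.4 ≈ 0.87962
  G=218: 218/255≈0.8549 > 0.04045 → ((0.8549+0.055)/1.055)^2.4 ≈ 0.70110
  B=84: 84/255≈0.3294 > 0.04045 → ((0.3294+0.055)/1.055)^2.4 ≈ 0.08866
  L1 = 0.2126×0.87962 + 0.7152×0.70110 + 0.0722×0.08866 ≈ 0.69484
Color 2 (203,22,111):
  R=203: 203/255≈0.7961 > 0.04045 → ((0.7961+0.055)/1.055)^2.4 ≈ 0.59720
  G=22: 22/255≈0.0863 > 0.04045 → ((0.0863+0.055)/1.055)^2.4 ≈ 0.00802
  B=111: 111/255≈0.4353 > 0.04045 → ((0.4353+0.055)/1.055)^2.4 ≈ 0.15896
  L2 = 0.2126×0.59720 + 0.7152×0.00802 + 0.0722×0.15896 ≈ 0.14418
Lighter = 0.69484, Darker = 0.14418
Ratio = (L_lighter + 0.05) / (L_darker + 0.05)
Ratio = (0.69484 + 0.05) / (0.14418 + 0.05) = 0.74484 / 0.19418 ≈ 3.8358
Ratio ≈ 3.84:1


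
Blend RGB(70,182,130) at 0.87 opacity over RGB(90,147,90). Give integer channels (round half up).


C = α×F + (1-α)×B, with 1-α = 0.13
R: 0.87×70 + 0.13×90 = 60.90 + 11.70 = 72.60 → 73
G: 0.87×182 + 0.13×147 = 158.34 + 19.11 = 177.45 → 177
B: 0.87×130 + 0.13×90 = 113.10 + 11.70 = 124.80 → 125
= RGB(73, 177, 125)


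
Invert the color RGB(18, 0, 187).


Invert: (255-R, 255-G, 255-B)
R: 255-18 = 237
G: 255-0 = 255
B: 255-187 = 68
= RGB(237, 255, 68)


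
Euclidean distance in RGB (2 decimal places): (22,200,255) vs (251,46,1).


d = √[(R₁-R₂)² + (G₁-G₂)² + (B₁-B₂)²]
d = √[(22-251)² + (200-46)² + (255-1)²]
d = √[52441 + 23716 + 64516]
d = √140673
d ≈ 375.06


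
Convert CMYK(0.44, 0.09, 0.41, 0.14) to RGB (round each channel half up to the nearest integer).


R = 255 × (1-C) × (1-K) = 255 × 0.56 × 0.86 = 122.808 → 123
G = 255 × (1-M) × (1-K) = 255 × 0.91 × 0.86 = 199.563 → 200
B = 255 × (1-Y) × (1-K) = 255 × 0.59 × 0.86 = 129.387 → 129
= RGB(123, 200, 129)


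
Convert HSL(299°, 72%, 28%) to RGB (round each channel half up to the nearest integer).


H=299°, S=0.72, L=0.28
C = (1-|2L-1|)×S = (1-|-0.44|)×0.72 = 0.4032
H' = H/60 = 299/60 ≈ 4.9833; X = C×(1-|H' mod 2 - 1|) = 0.39648
m = L - C/2 = 0.28 - 0.2016 = 0.0784
Sector ⌊H'⌋ = 4 → (R',G',B') = (0.39648, 0.0, 0.4032)
RGB = ((R'+m)×255, (G'+m)×255, (B'+m)×255) = (121.0944, 19.992, 122.808)
Round half up → RGB(121, 20, 123)


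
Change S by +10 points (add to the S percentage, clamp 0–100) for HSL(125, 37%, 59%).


Original S = 37%
Adjustment = +10 percentage points
New S = 37 + (10) = 47
Clamp to [0, 100] → 47
= HSL(125°, 47%, 59%)


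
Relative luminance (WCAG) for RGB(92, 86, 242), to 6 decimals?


Linearize each channel (sRGB transfer function): c = v/255; c_lin = c/12.92 if c ≤ 0.04045, else ((c+0.055)/1.055)^2.4
  R: 92/255 ≈ 0.360784 > 0.04045 → ((0.360784+0.055)/1.055)^2.4 ≈ 0.107023
  G: 86/255 ≈ 0.337255 > 0.04045 → ((0.337255+0.055)/1.055)^2.4 ≈ 0.093059
  B: 242/255 ≈ 0.949020 > 0.04045 → ((0.949020+0.055)/1.055)^2.4 ≈ 0.887923
R_lin = 0.107023, G_lin = 0.093059, B_lin = 0.887923
L = 0.2126×R + 0.7152×G + 0.0722×B
L = 0.2126×0.107023 + 0.7152×0.093059 + 0.0722×0.887923
L ≈ 0.153417


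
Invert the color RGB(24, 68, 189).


Invert: (255-R, 255-G, 255-B)
R: 255-24 = 231
G: 255-68 = 187
B: 255-189 = 66
= RGB(231, 187, 66)


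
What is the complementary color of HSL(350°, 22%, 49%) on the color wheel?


Complement = opposite side of color wheel = hue + 180°
H' = (350 + 180) mod 360 = 170°
S and L unchanged.
= HSL(170°, 22%, 49%)


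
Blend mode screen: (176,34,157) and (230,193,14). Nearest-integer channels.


Screen: C = 255 - (255-A)×(255-B)/255, rounded to nearest integer
R: 255 - (255-176)×(255-230)/255 = 255 - 1975/255 ≈ 255 - 7.745 = 247.255 → 247
G: 255 - (255-34)×(255-193)/255 = 255 - 13702/255 ≈ 255 - 53.733 = 201.267 → 201
B: 255 - (255-157)×(255-14)/255 = 255 - 23618/255 ≈ 255 - 92.620 = 162.380 → 162
= RGB(247, 201, 162)


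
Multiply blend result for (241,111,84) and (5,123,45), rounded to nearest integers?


Multiply: C = A×B/255, rounded to nearest integer
R: 241×5/255 = 1205/255 ≈ 4.725 → 5
G: 111×123/255 = 13653/255 ≈ 53.541 → 54
B: 84×45/255 = 3780/255 ≈ 14.824 → 15
= RGB(5, 54, 15)


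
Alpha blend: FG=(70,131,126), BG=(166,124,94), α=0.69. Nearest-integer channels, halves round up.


C = α×F + (1-α)×B, with 1-α = 0.31
R: 0.69×70 + 0.31×166 = 48.30 + 51.46 = 99.76 → 100
G: 0.69×131 + 0.31×124 = 90.39 + 38.44 = 128.83 → 129
B: 0.69×126 + 0.31×94 = 86.94 + 29.14 = 116.08 → 116
= RGB(100, 129, 116)


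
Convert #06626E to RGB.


06 → 6 (R)
62 → 98 (G)
6E → 110 (B)
= RGB(6, 98, 110)


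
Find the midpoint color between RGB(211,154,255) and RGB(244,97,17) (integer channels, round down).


Midpoint: each channel = ⌊(C₁+C₂)/2⌋
R: ⌊(211+244)/2⌋ = 227
G: ⌊(154+97)/2⌋ = 125
B: ⌊(255+17)/2⌋ = 136
= RGB(227, 125, 136)


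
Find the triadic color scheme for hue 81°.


Triadic: equally spaced at 120° intervals
H1 = 81°
H2 = (81 + 120) mod 360 = 201°
H3 = (81 + 240) mod 360 = 321°
Triadic = 81°, 201°, 321°


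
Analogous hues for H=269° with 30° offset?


Base hue: 269°
Left analog: (269 - 30) mod 360 = 239°
Right analog: (269 + 30) mod 360 = 299°
Analogous hues = 239° and 299°


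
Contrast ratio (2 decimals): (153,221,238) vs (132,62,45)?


Linearize each sRGB channel c=v/255: c/12.92 if c ≤ 0.04045 else ((c+0.055)/1.055)^2.4
L = 0.2126×R_lin + 0.7152×G_lin + 0.0722×B_lin
Color 1 (153,221,238):
  R=153: 153/255≈0.6000 > 0.04045 → ((0.6000+0.055)/1.055)^2.4 ≈ 0.31855
  G=221: 221/255≈0.8667 > 0.04045 → ((0.8667+0.055)/1.055)^2.4 ≈ 0.72306
  B=238: 238/255≈0.9333 > 0.04045 → ((0.9333+0.055)/1.055)^2.4 ≈ 0.85499
  L1 = 0.2126×0.31855 + 0.7152×0.72306 + 0.0722×0.85499 ≈ 0.64658
Color 2 (132,62,45):
  R=132: 132/255≈0.5176 > 0.04045 → ((0.5176+0.055)/1.055)^2.4 ≈ 0.23074
  G=62: 62/255≈0.2431 > 0.04045 → ((0.2431+0.055)/1.055)^2.4 ≈ 0.04817
  B=45: 45/255≈0.1765 > 0.04045 → ((0.1765+0.055)/1.055)^2.4 ≈ 0.02624
  L2 = 0.2126×0.23074 + 0.7152×0.04817 + 0.0722×0.02624 ≈ 0.08540
Lighter = 0.64658, Darker = 0.08540
Ratio = (L_lighter + 0.05) / (L_darker + 0.05)
Ratio = (0.64658 + 0.05) / (0.08540 + 0.05) = 0.69658 / 0.13540 ≈ 5.1445
Ratio ≈ 5.14:1


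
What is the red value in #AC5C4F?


Color: #AC5C4F
R = AC = 172
G = 5C = 92
B = 4F = 79
Red = 172


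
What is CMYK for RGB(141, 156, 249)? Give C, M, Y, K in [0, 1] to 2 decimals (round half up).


R'=141/255≈0.5529, G'=156/255≈0.6118, B'=249/255≈0.9765
K = 1 - max(R',G',B') = 1 - 249/255 = 6/255 = 0.02352… → 0.02
(1-R'-K)/(1-K) simplifies to (max-R)/max with max = 249:
C = (249-141)/249 = 108/249 = 0.43373… → 0.43
M = (249-156)/249 = 93/249 = 0.37349… → 0.37
Y = (249-249)/249 = 0/249 = 0 → 0.00
= CMYK(0.43, 0.37, 0.00, 0.02)


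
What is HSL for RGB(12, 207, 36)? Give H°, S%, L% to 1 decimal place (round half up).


Normalize: R'=12/255≈0.0471, G'=207/255≈0.8118, B'=36/255≈0.1412
Max=207/255, Min=12/255, Δ=Max-Min=195/255
L = (Max+Min)/2 = (207+12)/510 = 219/510 = 0.42941… → L = 42.9%
L ≤ 0.5 → S = Δ/(Max+Min) = 195/(207+12) = 195/219 = 0.89041… → S = 89.0%
(the 1/255 factors cancel in S and H, so raw channel differences can be used)
Max is G' → H = 60 × ((B-R)/Δ + 2) = 60 × ((36-12)/195 + 2)
  24/195 + 2 = 0.1230… + 2 = 2.1230…
  H = 60 × 2.1230… = 127.384…° → H = 127.4°
= HSL(127.4°, 89.0%, 42.9%)


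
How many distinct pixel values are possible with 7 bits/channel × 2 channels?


Total bits = 7 bits/channel × 2 channels = 14 bits
Distinct pixel values = 2^14
= 16,384 pixel values


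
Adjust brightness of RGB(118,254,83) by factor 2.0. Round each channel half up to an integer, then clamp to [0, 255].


Multiply each channel by 2.0, round half up, clamp to [0, 255]
R: 118×2.0 = 236
G: 254×2.0 = 508 → clamp → 255
B: 83×2.0 = 166
= RGB(236, 255, 166)


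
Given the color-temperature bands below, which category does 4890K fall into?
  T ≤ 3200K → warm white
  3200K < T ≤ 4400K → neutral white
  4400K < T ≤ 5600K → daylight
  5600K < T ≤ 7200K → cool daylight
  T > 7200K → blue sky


Temperature: 4890K
4400K < 4890K ≤ 5600K → daylight
Classification: daylight


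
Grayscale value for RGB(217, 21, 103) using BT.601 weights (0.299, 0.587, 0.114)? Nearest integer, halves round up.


Gray = 0.299×R + 0.587×G + 0.114×B
Gray = 0.299×217 + 0.587×21 + 0.114×103
Gray = 64.883 + 12.327 + 11.742
Gray = 88.952 → round half up → 89
Gray = 89


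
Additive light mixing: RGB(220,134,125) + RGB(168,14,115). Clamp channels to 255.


Additive: each channel = min(255, C₁+C₂)
R: 220+168 = 388 → 255
G: 134+14 = 148 → 148
B: 125+115 = 240 → 240
= RGB(255, 148, 240)


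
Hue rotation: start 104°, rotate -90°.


New hue = (H + rotation) mod 360
New hue = (104 -90) mod 360
= 14 mod 360
= 14°


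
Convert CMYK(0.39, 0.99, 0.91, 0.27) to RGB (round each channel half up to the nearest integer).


R = 255 × (1-C) × (1-K) = 255 × 0.61 × 0.73 = 113.5515 → 114
G = 255 × (1-M) × (1-K) = 255 × 0.01 × 0.73 = 1.8615 → 2
B = 255 × (1-Y) × (1-K) = 255 × 0.09 × 0.73 = 16.7535 → 17
= RGB(114, 2, 17)


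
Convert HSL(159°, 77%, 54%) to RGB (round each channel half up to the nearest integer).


H=159°, S=0.77, L=0.54
C = (1-|2L-1|)×S = (1-|0.08|)×0.77 = 0.7084
H' = H/60 = 159/60 ≈ 2.6500; X = C×(1-|H' mod 2 - 1|) = 0.46046
m = L - C/2 = 0.54 - 0.3542 = 0.1858
Sector ⌊H'⌋ = 2 → (R',G',B') = (0.0, 0.7084, 0.46046)
RGB = ((R'+m)×255, (G'+m)×255, (B'+m)×255) = (47.379, 228.021, 164.7963)
Round half up → RGB(47, 228, 165)


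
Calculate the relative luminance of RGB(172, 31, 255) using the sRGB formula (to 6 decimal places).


Linearize each channel (sRGB transfer function): c = v/255; c_lin = c/12.92 if c ≤ 0.04045, else ((c+0.055)/1.055)^2.4
  R: 172/255 ≈ 0.674510 > 0.04045 → ((0.674510+0.055)/1.055)^2.4 ≈ 0.412543
  G: 31/255 ≈ 0.121569 > 0.04045 → ((0.121569+0.055)/1.055)^2.4 ≈ 0.013702
  B: 255/255 ≈ 1.000000 > 0.04045 → ((1.000000+0.055)/1.055)^2.4 ≈ 1.000000
R_lin = 0.412543, G_lin = 0.013702, B_lin = 1.000000
L = 0.2126×R + 0.7152×G + 0.0722×B
L = 0.2126×0.412543 + 0.7152×0.013702 + 0.0722×1.000000
L ≈ 0.169706


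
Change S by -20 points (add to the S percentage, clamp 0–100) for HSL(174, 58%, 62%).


Original S = 58%
Adjustment = -20 percentage points
New S = 58 + (-20) = 38
Clamp to [0, 100] → 38
= HSL(174°, 38%, 62%)


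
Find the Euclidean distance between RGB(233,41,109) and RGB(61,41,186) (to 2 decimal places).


d = √[(R₁-R₂)² + (G₁-G₂)² + (B₁-B₂)²]
d = √[(233-61)² + (41-41)² + (109-186)²]
d = √[29584 + 0 + 5929]
d = √35513
d ≈ 188.45


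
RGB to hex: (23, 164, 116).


R = 23 → 17 (hex)
G = 164 → A4 (hex)
B = 116 → 74 (hex)
Hex = #17A474


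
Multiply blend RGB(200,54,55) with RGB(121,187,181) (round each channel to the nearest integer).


Multiply: C = A×B/255, rounded to nearest integer
R: 200×121/255 = 24200/255 ≈ 94.902 → 95
G: 54×187/255 = 10098/255 ≈ 39.600 → 40
B: 55×181/255 = 9955/255 ≈ 39.039 → 39
= RGB(95, 40, 39)


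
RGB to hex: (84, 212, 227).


R = 84 → 54 (hex)
G = 212 → D4 (hex)
B = 227 → E3 (hex)
Hex = #54D4E3


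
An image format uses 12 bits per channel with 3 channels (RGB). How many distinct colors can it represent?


Total bits = 12 bits/channel × 3 channels = 36 bits
Distinct colors = 2^36
= 68,719,476,736 colors


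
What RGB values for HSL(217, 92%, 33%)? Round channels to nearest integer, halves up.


H=217°, S=0.92, L=0.33
C = (1-|2L-1|)×S = (1-|-0.34|)×0.92 = 0.6072
H' = H/60 = 217/60 ≈ 3.6167; X = C×(1-|H' mod 2 - 1|) = 0.23276
m = L - C/2 = 0.33 - 0.3036 = 0.0264
Sector ⌊H'⌋ = 3 → (R',G',B') = (0.0, 0.23276, 0.6072)
RGB = ((R'+m)×255, (G'+m)×255, (B'+m)×255) = (6.732, 66.0858, 161.568)
Round half up → RGB(7, 66, 162)


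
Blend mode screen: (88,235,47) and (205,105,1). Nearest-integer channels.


Screen: C = 255 - (255-A)×(255-B)/255, rounded to nearest integer
R: 255 - (255-88)×(255-205)/255 = 255 - 8350/255 ≈ 255 - 32.745 = 222.255 → 222
G: 255 - (255-235)×(255-105)/255 = 255 - 3000/255 ≈ 255 - 11.765 = 243.235 → 243
B: 255 - (255-47)×(255-1)/255 = 255 - 52832/255 ≈ 255 - 207.184 = 47.816 → 48
= RGB(222, 243, 48)


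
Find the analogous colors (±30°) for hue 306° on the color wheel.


Base hue: 306°
Left analog: (306 - 30) mod 360 = 276°
Right analog: (306 + 30) mod 360 = 336°
Analogous hues = 276° and 336°


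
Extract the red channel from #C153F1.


Color: #C153F1
R = C1 = 193
G = 53 = 83
B = F1 = 241
Red = 193


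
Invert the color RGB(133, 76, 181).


Invert: (255-R, 255-G, 255-B)
R: 255-133 = 122
G: 255-76 = 179
B: 255-181 = 74
= RGB(122, 179, 74)


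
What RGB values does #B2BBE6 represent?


B2 → 178 (R)
BB → 187 (G)
E6 → 230 (B)
= RGB(178, 187, 230)


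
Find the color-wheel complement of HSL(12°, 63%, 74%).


Complement = opposite side of color wheel = hue + 180°
H' = (12 + 180) mod 360 = 192°
S and L unchanged.
= HSL(192°, 63%, 74%)


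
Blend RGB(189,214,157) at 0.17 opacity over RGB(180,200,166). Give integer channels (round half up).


C = α×F + (1-α)×B, with 1-α = 0.83
R: 0.17×189 + 0.83×180 = 32.13 + 149.40 = 181.53 → 182
G: 0.17×214 + 0.83×200 = 36.38 + 166.00 = 202.38 → 202
B: 0.17×157 + 0.83×166 = 26.69 + 137.78 = 164.47 → 164
= RGB(182, 202, 164)


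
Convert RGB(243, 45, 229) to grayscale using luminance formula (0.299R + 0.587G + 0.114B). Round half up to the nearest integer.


Gray = 0.299×R + 0.587×G + 0.114×B
Gray = 0.299×243 + 0.587×45 + 0.114×229
Gray = 72.657 + 26.415 + 26.106
Gray = 125.178 → round half up → 125
Gray = 125


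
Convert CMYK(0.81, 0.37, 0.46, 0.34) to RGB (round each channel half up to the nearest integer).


R = 255 × (1-C) × (1-K) = 255 × 0.19 × 0.66 = 31.977 → 32
G = 255 × (1-M) × (1-K) = 255 × 0.63 × 0.66 = 106.029 → 106
B = 255 × (1-Y) × (1-K) = 255 × 0.54 × 0.66 = 90.882 → 91
= RGB(32, 106, 91)


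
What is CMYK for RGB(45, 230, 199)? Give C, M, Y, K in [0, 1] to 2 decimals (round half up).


R'=45/255≈0.1765, G'=230/255≈0.9020, B'=199/255≈0.7804
K = 1 - max(R',G',B') = 1 - 230/255 = 25/255 = 0.09803… → 0.10
(1-R'-K)/(1-K) simplifies to (max-R)/max with max = 230:
C = (230-45)/230 = 185/230 = 0.80434… → 0.80
M = (230-230)/230 = 0/230 = 0 → 0.00
Y = (230-199)/230 = 31/230 = 0.13478… → 0.13
= CMYK(0.80, 0.00, 0.13, 0.10)


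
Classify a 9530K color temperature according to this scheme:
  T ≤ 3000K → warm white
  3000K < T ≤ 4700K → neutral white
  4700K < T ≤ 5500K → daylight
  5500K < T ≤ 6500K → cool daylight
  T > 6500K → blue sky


Temperature: 9530K
9530K > 6500K → blue sky
Classification: blue sky


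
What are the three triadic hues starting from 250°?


Triadic: equally spaced at 120° intervals
H1 = 250°
H2 = (250 + 120) mod 360 = 10°
H3 = (250 + 240) mod 360 = 130°
Triadic = 250°, 10°, 130°


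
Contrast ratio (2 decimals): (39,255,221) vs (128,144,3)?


Linearize each sRGB channel c=v/255: c/12.92 if c ≤ 0.04045 else ((c+0.055)/1.055)^2.4
L = 0.2126×R_lin + 0.7152×G_lin + 0.0722×B_lin
Color 1 (39,255,221):
  R=39: 39/255≈0.1529 > 0.04045 → ((0.1529+0.055)/1.055)^2.4 ≈ 0.02029
  G=255: 255/255≈1.0000 > 0.04045 → ((1.0000+0.055)/1.055)^2.4 ≈ 1.00000
  B=221: 221/255≈0.8667 > 0.04045 → ((0.8667+0.055)/1.055)^2.4 ≈ 0.72306
  L1 = 0.2126×0.02029 + 0.7152×1.00000 + 0.0722×0.72306 ≈ 0.77172
Color 2 (128,144,3):
  R=128: 128/255≈0.5020 > 0.04045 → ((0.5020+0.055)/1.055)^2.4 ≈ 0.21586
  G=144: 144/255≈0.5647 > 0.04045 → ((0.5647+0.055)/1.055)^2.4 ≈ 0.27889
  B=3: 3/255≈0.0118 ≤ 0.04045 → 0.0118/12.92 ≈ 0.00091
  L2 = 0.2126×0.21586 + 0.7152×0.27889 + 0.0722×0.00091 ≈ 0.24542
Lighter = 0.77172, Darker = 0.24542
Ratio = (L_lighter + 0.05) / (L_darker + 0.05)
Ratio = (0.77172 + 0.05) / (0.24542 + 0.05) = 0.82172 / 0.29542 ≈ 2.7815
Ratio ≈ 2.78:1


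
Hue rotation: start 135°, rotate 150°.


New hue = (H + rotation) mod 360
New hue = (135 + 150) mod 360
= 285 mod 360
= 285°


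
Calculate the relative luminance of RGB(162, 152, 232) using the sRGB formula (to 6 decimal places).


Linearize each channel (sRGB transfer function): c = v/255; c_lin = c/12.92 if c ≤ 0.04045, else ((c+0.055)/1.055)^2.4
  R: 162/255 ≈ 0.635294 > 0.04045 → ((0.635294+0.055)/1.055)^2.4 ≈ 0.361307
  G: 152/255 ≈ 0.596078 > 0.04045 → ((0.596078+0.055)/1.055)^2.4 ≈ 0.313989
  B: 232/255 ≈ 0.909804 > 0.04045 → ((0.909804+0.055)/1.055)^2.4 ≈ 0.806952
R_lin = 0.361307, G_lin = 0.313989, B_lin = 0.806952
L = 0.2126×R + 0.7152×G + 0.0722×B
L = 0.2126×0.361307 + 0.7152×0.313989 + 0.0722×0.806952
L ≈ 0.359641


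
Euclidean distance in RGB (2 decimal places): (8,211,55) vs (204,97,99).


d = √[(R₁-R₂)² + (G₁-G₂)² + (B₁-B₂)²]
d = √[(8-204)² + (211-97)² + (55-99)²]
d = √[38416 + 12996 + 1936]
d = √53348
d ≈ 230.97


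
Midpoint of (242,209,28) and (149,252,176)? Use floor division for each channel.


Midpoint: each channel = ⌊(C₁+C₂)/2⌋
R: ⌊(242+149)/2⌋ = 195
G: ⌊(209+252)/2⌋ = 230
B: ⌊(28+176)/2⌋ = 102
= RGB(195, 230, 102)


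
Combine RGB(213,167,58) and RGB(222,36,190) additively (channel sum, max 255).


Additive: each channel = min(255, C₁+C₂)
R: 213+222 = 435 → 255
G: 167+36 = 203 → 203
B: 58+190 = 248 → 248
= RGB(255, 203, 248)


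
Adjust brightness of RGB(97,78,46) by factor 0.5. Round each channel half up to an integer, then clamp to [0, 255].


Multiply each channel by 0.5, round half up, clamp to [0, 255]
R: 97×0.5 = 48.5 → round → 49
G: 78×0.5 = 39
B: 46×0.5 = 23
= RGB(49, 39, 23)


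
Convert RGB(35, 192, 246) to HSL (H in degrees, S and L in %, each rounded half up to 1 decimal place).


Normalize: R'=35/255≈0.1373, G'=192/255≈0.7529, B'=246/255≈0.9647
Max=246/255, Min=35/255, Δ=Max-Min=211/255
L = (Max+Min)/2 = (246+35)/510 = 281/510 = 0.55098… → L = 55.1%
L > 0.5 → S = Δ/(2-Max-Min) = 211/(510-246-35) = 211/229 = 0.92139… → S = 92.1%
(the 1/255 factors cancel in S and H, so raw channel differences can be used)
Max is B' → H = 60 × ((R-G)/Δ + 4) = 60 × ((35-192)/211 + 4)
  -157/211 + 4 = -0.7440… + 4 = 3.2559…
  H = 60 × 3.2559… = 195.355…° → H = 195.4°
= HSL(195.4°, 92.1%, 55.1%)


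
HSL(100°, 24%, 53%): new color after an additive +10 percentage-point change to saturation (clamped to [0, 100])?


Original S = 24%
Adjustment = +10 percentage points
New S = 24 + (10) = 34
Clamp to [0, 100] → 34
= HSL(100°, 34%, 53%)


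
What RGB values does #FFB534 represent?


FF → 255 (R)
B5 → 181 (G)
34 → 52 (B)
= RGB(255, 181, 52)


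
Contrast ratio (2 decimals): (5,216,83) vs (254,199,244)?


Linearize each sRGB channel c=v/255: c/12.92 if c ≤ 0.04045 else ((c+0.055)/1.055)^2.4
L = 0.2126×R_lin + 0.7152×G_lin + 0.0722×B_lin
Color 1 (5,216,83):
  R=5: 5/255≈0.0196 ≤ 0.04045 → 0.0196/12.92 ≈ 0.00152
  G=216: 216/255≈0.8471 > 0.04045 → ((0.8471+0.055)/1.055)^2.4 ≈ 0.68669
  B=83: 83/255≈0.3255 > 0.04045 → ((0.3255+0.055)/1.055)^2.4 ≈ 0.08650
  L1 = 0.2126×0.00152 + 0.7152×0.68669 + 0.0722×0.08650 ≈ 0.49769
Color 2 (254,199,244):
  R=254: 254/255≈0.9961 > 0.04045 → ((0.9961+0.055)/1.055)^2.4 ≈ 0.99110
  G=199: 199/255≈0.7804 > 0.04045 → ((0.7804+0.055)/1.055)^2.4 ≈ 0.57112
  B=244: 244/255≈0.9569 > 0.04045 → ((0.9569+0.055)/1.055)^2.4 ≈ 0.90466
  L2 = 0.2126×0.99110 + 0.7152×0.57112 + 0.0722×0.90466 ≈ 0.68449
Lighter = 0.68449, Darker = 0.49769
Ratio = (L_lighter + 0.05) / (L_darker + 0.05)
Ratio = (0.68449 + 0.05) / (0.49769 + 0.05) = 0.73449 / 0.54769 ≈ 1.3411
Ratio ≈ 1.34:1


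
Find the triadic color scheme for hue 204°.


Triadic: equally spaced at 120° intervals
H1 = 204°
H2 = (204 + 120) mod 360 = 324°
H3 = (204 + 240) mod 360 = 84°
Triadic = 204°, 324°, 84°


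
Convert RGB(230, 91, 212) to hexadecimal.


R = 230 → E6 (hex)
G = 91 → 5B (hex)
B = 212 → D4 (hex)
Hex = #E65BD4


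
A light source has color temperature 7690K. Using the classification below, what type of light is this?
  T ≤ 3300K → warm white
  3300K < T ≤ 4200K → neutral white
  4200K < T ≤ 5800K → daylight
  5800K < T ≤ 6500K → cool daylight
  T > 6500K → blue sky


Temperature: 7690K
7690K > 6500K → blue sky
Classification: blue sky


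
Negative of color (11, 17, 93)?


Invert: (255-R, 255-G, 255-B)
R: 255-11 = 244
G: 255-17 = 238
B: 255-93 = 162
= RGB(244, 238, 162)


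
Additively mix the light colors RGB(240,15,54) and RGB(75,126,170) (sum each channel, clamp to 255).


Additive: each channel = min(255, C₁+C₂)
R: 240+75 = 315 → 255
G: 15+126 = 141 → 141
B: 54+170 = 224 → 224
= RGB(255, 141, 224)
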